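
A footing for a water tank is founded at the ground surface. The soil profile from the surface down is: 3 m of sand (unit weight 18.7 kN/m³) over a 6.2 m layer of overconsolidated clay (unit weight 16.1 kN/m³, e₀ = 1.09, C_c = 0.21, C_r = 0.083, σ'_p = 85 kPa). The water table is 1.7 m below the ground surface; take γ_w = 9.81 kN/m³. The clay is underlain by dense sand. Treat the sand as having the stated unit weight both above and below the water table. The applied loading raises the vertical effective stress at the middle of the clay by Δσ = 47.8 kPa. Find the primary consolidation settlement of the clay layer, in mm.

S_c ≈ 104 mm

Mid-depth of clay below the ground surface: z = 3 + 6.2/2 = 6.1 m.
Total vertical stress at mid-clay: σ_v = 18.7×3 + 16.1×3.1 = 106.01 kPa.
Pore pressure: u = 9.81×(6.1 − 1.7) = 43.164 kPa.
Initial effective stress: σ'_0 = σ_v − u = 106.01 − 43.164 = 62.846 kPa.
Final effective stress: σ'_f = 62.846 + 47.8 = 110.65 kPa.
σ'_f = 110.65 > σ'_p = 85 kPa, so the stress path crosses the preconsolidation pressure — recompression up to σ'_p, then virgin compression beyond:
S_c = H/(1+e₀)·[C_r·log₁₀(σ'_p/σ'_0) + C_c·log₁₀(σ'_f/σ'_p)]
    = 6.2/2.09 × [0.083×log₁₀(85/62.846) + 0.21×log₁₀(110.65/85)]
    = 2.9665 × [0.010885 + 0.024052] = 0.1036 m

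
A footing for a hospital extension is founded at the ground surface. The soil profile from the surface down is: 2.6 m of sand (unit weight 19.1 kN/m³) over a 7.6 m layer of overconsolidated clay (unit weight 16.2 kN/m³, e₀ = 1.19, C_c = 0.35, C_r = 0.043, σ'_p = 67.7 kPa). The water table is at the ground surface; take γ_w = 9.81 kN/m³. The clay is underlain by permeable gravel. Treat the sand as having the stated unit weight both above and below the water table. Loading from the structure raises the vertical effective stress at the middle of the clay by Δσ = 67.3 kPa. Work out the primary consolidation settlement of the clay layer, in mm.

Mid-depth of clay below the ground surface: z = 2.6 + 7.6/2 = 6.4 m.
Total vertical stress at mid-clay: σ_v = 19.1×2.6 + 16.2×3.8 = 111.22 kPa.
Pore pressure: u = 9.81×(6.4 − 0) = 62.784 kPa.
Initial effective stress: σ'_0 = σ_v − u = 111.22 − 62.784 = 48.436 kPa.
Final effective stress: σ'_f = 48.436 + 67.3 = 115.74 kPa.
σ'_f = 115.74 > σ'_p = 67.7 kPa, so the stress path crosses the preconsolidation pressure — recompression up to σ'_p, then virgin compression beyond:
S_c = H/(1+e₀)·[C_r·log₁₀(σ'_p/σ'_0) + C_c·log₁₀(σ'_f/σ'_p)]
    = 7.6/2.19 × [0.043×log₁₀(67.7/48.436) + 0.35×log₁₀(115.74/67.7)]
    = 3.4703 × [0.0062531 + 0.081513] = 0.3046 m

S_c ≈ 305 mm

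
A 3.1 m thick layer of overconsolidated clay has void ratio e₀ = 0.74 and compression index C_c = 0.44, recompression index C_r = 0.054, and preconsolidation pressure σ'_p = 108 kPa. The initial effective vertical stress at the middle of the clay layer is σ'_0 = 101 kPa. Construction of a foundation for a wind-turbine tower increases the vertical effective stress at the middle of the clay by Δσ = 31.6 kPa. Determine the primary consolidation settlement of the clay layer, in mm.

Final effective stress: σ'_f = 101 + 31.6 = 132.6 kPa.
σ'_f = 132.6 > σ'_p = 108 kPa, so the stress path crosses the preconsolidation pressure — recompression up to σ'_p, then virgin compression beyond:
S_c = H/(1+e₀)·[C_r·log₁₀(σ'_p/σ'_0) + C_c·log₁₀(σ'_f/σ'_p)]
    = 3.1/1.74 × [0.054×log₁₀(108/101) + 0.44×log₁₀(132.6/108)]
    = 1.7816 × [0.0015715 + 0.039213] = 0.07266 m

S_c ≈ 72.7 mm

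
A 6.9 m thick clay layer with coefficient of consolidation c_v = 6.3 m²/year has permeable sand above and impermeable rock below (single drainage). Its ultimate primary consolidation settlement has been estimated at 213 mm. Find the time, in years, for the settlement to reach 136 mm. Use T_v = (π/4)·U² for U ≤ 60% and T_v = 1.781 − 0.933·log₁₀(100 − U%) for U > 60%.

t ≈ 2.47 years

Drainage path length: H_d = H = 6.9 m (single drainage).
U = S(t)/S_ult = 136/213 = 0.6385.
U > 60%: T_v = 1.781 − 0.933·log₁₀(100 − 63.85) = 0.32728.
t = T_v·H_d²/c_v = 0.32728×6.9²/6.3 = 2.473 years.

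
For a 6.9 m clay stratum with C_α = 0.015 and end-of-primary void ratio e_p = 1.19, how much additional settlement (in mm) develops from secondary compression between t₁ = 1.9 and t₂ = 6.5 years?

Secondary compression: S_s = C_α·H/(1+e_p)·log₁₀(t₂/t₁)
S_s = 0.015×6.9/(1+1.19)×log₁₀(6.5/1.9)
    = 0.04726 × 0.5342 = 0.02524 m

S_s ≈ 25.2 mm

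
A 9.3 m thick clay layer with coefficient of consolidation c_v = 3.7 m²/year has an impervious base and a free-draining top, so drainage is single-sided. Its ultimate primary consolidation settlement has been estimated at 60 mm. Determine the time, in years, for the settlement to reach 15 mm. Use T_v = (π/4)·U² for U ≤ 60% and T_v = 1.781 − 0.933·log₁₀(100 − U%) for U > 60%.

t ≈ 1.15 years

Drainage path length: H_d = H = 9.3 m (single drainage).
U = S(t)/S_ult = 15/60 = 0.25.
U ≤ 60%: T_v = (π/4)·U² = (π/4)×0.25² = 0.049087.
t = T_v·H_d²/c_v = 0.049087×9.3²/3.7 = 1.147 years.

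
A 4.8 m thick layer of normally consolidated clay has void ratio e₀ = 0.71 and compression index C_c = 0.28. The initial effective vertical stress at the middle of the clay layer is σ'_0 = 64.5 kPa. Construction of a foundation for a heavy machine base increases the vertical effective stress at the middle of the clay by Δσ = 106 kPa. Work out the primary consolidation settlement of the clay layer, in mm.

S_c ≈ 332 mm

Final effective stress: σ'_f = σ'_0 + Δσ = 64.5 + 106 = 170.5 kPa.
Normally consolidated clay, so the full stress increment lies on the virgin compression line:
S_c = C_c·H/(1+e₀)·log₁₀(σ'_f/σ'_0) = 0.28×4.8/(1+0.71)×log₁₀(170.5/64.5)
    = 0.78596 × 0.42216 = 0.3318 m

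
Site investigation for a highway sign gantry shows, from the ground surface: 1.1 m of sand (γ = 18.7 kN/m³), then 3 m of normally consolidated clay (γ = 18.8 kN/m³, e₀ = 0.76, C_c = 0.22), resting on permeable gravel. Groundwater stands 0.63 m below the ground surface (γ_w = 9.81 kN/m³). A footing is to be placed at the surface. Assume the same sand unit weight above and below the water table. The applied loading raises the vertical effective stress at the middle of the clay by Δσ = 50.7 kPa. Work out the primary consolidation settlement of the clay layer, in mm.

S_c ≈ 163 mm

Mid-depth of clay below the ground surface: z = 1.1 + 3/2 = 2.6 m.
Total vertical stress at mid-clay: σ_v = 18.7×1.1 + 18.8×1.5 = 48.77 kPa.
Pore pressure: u = 9.81×(2.6 − 0.63) = 19.326 kPa.
Initial effective stress: σ'_0 = σ_v − u = 48.77 − 19.326 = 29.444 kPa.
Final effective stress: σ'_f = σ'_0 + Δσ = 29.444 + 50.7 = 80.144 kPa.
Normally consolidated clay, so the full stress increment lies on the virgin compression line:
S_c = C_c·H/(1+e₀)·log₁₀(σ'_f/σ'_0) = 0.22×3/(1+0.76)×log₁₀(80.144/29.444)
    = 0.375 × 0.43487 = 0.1631 m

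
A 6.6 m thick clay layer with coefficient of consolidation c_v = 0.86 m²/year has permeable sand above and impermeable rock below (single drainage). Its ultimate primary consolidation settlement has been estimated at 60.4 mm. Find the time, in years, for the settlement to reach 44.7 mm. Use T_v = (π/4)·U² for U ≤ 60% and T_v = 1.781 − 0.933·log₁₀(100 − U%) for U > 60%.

t ≈ 23.3 years

Drainage path length: H_d = H = 6.6 m (single drainage).
U = S(t)/S_ult = 44.7/60.4 = 0.7401.
U > 60%: T_v = 1.781 − 0.933·log₁₀(100 − 74.007) = 0.46093.
t = T_v·H_d²/c_v = 0.46093×6.6²/0.86 = 23.35 years.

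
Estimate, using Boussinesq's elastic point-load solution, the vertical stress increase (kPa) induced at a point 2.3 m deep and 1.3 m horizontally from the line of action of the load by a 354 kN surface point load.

Δσ_z ≈ 16 kPa

Boussinesq vertical stress below a point load on an elastic half-space:
Δσ_z = 3P/(2πz²) · [1 + (r/z)²]^(−5/2)
r/z = 1.3/2.3 = 0.56522; [1+(r/z)²]^(−5/2) = 0.50004.
Δσ_z = 3×354/(2π×2.3²) × 0.50004 = 31.951 × 0.50004 = 15.98 kPa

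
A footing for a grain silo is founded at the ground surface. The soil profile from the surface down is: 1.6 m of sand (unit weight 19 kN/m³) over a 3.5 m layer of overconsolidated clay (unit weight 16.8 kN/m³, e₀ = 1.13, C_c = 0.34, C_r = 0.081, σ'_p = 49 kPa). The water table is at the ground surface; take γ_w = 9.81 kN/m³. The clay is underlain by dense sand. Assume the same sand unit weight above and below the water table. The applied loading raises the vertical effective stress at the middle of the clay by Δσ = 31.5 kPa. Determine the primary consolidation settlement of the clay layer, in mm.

Mid-depth of clay below the ground surface: z = 1.6 + 3.5/2 = 3.35 m.
Total vertical stress at mid-clay: σ_v = 19×1.6 + 16.8×1.75 = 59.8 kPa.
Pore pressure: u = 9.81×(3.35 − 0) = 32.864 kPa.
Initial effective stress: σ'_0 = σ_v − u = 59.8 − 32.864 = 26.936 kPa.
Final effective stress: σ'_f = 26.936 + 31.5 = 58.436 kPa.
σ'_f = 58.436 > σ'_p = 49 kPa, so the stress path crosses the preconsolidation pressure — recompression up to σ'_p, then virgin compression beyond:
S_c = H/(1+e₀)·[C_r·log₁₀(σ'_p/σ'_0) + C_c·log₁₀(σ'_f/σ'_p)]
    = 3.5/2.13 × [0.081×log₁₀(49/26.936) + 0.34×log₁₀(58.436/49)]
    = 1.6432 × [0.021049 + 0.026005] = 0.07732 m

S_c ≈ 77.3 mm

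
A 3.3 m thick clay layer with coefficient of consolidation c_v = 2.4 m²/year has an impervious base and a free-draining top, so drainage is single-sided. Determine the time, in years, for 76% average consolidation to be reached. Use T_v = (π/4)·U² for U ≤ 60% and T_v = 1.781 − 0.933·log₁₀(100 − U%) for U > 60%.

Drainage path length: H_d = H = 3.3 m (single drainage).
U > 60%: T_v = 1.781 − 0.933·log₁₀(100 − 76) = 0.49326.
t = T_v·H_d²/c_v = 0.49326×3.3²/2.4 = 2.238 years.

t ≈ 2.24 years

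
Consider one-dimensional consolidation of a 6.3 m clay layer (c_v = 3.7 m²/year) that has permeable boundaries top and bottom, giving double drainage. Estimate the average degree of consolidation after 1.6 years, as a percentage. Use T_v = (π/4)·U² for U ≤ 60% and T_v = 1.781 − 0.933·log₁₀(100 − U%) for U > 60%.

Drainage path length: H_d = H/2 = 3.15 m (double drainage).
T_v = c_v·t/H_d² = 3.7×1.6/3.15² = 0.59662.
T_v = 0.59662 corresponds to the U > 60% branch:
U = 1 − 10^((1.781 − T_v)/0.933)/100 = 0.814

U ≈ 81.4 %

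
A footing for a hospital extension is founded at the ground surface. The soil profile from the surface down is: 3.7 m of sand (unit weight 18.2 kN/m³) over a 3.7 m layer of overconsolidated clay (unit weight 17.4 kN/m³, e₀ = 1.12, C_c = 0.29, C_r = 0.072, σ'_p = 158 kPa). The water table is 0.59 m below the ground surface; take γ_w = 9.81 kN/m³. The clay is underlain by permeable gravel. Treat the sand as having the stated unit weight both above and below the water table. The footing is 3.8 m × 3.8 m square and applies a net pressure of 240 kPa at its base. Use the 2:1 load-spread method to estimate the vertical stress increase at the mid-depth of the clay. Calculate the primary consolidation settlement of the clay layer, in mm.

S_c ≈ 31.4 mm

Mid-depth of clay below the ground surface: z = 3.7 + 3.7/2 = 5.55 m.
Total vertical stress at mid-clay: σ_v = 18.2×3.7 + 17.4×1.85 = 99.53 kPa.
Pore pressure: u = 9.81×(5.55 − 0.59) = 48.658 kPa.
Initial effective stress: σ'_0 = σ_v − u = 99.53 − 48.658 = 50.872 kPa.
Stress increase at mid-clay by the 2:1 spreading method:
Δσ = qBL/((B+z)(L+z)) = 240×3.8×3.8/((3.8+5.55)(3.8+5.55)) = 39.642 kPa
Final effective stress: σ'_f = 50.872 + 39.642 = 90.514 kPa.
σ'_f = 90.514 ≤ σ'_p = 158 kPa, so the clay remains overconsolidated and only the recompression index applies:
S_c = C_r·H/(1+e₀)·log₁₀(σ'_f/σ'_0) = 0.072×3.7/2.12×log₁₀(90.514/50.872)
    = 0.12566 × 0.25024 = 0.03145 m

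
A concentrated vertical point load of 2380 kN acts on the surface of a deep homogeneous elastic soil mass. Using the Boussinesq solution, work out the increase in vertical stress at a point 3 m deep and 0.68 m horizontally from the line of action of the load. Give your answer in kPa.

Δσ_z ≈ 111 kPa

Boussinesq vertical stress below a point load on an elastic half-space:
Δσ_z = 3P/(2πz²) · [1 + (r/z)²]^(−5/2)
r/z = 0.68/3 = 0.22667; [1+(r/z)²]^(−5/2) = 0.88227.
Δσ_z = 3×2380/(2π×3²) × 0.88227 = 126.26 × 0.88227 = 111.4 kPa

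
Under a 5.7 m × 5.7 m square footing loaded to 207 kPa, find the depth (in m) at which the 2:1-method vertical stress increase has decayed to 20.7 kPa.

z ≈ 12.3 m

2:1 spreading — at depth z the loaded area has grown by z in each plan dimension:
qB²/(B+z)² = Δσ_z ⇒ z = B(√(q/Δσ_z) − 1) = 5.7×(√(207/20.7) − 1) = 12.32 m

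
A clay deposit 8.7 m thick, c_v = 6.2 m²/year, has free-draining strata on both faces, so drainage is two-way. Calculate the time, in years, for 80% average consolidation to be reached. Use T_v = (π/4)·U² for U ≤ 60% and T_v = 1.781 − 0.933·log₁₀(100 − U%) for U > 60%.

Drainage path length: H_d = H/2 = 4.35 m (double drainage).
U > 60%: T_v = 1.781 − 0.933·log₁₀(100 − 80) = 0.56714.
t = T_v·H_d²/c_v = 0.56714×4.35²/6.2 = 1.731 years.

t ≈ 1.73 years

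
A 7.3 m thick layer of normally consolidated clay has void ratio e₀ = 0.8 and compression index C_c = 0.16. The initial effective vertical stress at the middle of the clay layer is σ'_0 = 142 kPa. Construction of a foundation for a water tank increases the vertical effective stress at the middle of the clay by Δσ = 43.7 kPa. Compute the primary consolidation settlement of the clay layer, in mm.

S_c ≈ 75.6 mm

Final effective stress: σ'_f = σ'_0 + Δσ = 142 + 43.7 = 185.7 kPa.
Normally consolidated clay, so the full stress increment lies on the virgin compression line:
S_c = C_c·H/(1+e₀)·log₁₀(σ'_f/σ'_0) = 0.16×7.3/(1+0.8)×log₁₀(185.7/142)
    = 0.64889 × 0.11652 = 0.07561 m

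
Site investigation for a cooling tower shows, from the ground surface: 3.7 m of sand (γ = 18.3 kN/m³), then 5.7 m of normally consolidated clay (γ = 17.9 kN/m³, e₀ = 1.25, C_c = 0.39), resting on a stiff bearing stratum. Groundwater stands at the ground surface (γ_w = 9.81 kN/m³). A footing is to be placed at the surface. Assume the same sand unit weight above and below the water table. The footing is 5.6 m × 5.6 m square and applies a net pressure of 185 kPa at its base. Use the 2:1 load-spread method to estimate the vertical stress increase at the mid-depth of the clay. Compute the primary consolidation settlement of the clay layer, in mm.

S_c ≈ 233 mm

Mid-depth of clay below the ground surface: z = 3.7 + 5.7/2 = 6.55 m.
Total vertical stress at mid-clay: σ_v = 18.3×3.7 + 17.9×2.85 = 118.73 kPa.
Pore pressure: u = 9.81×(6.55 − 0) = 64.255 kPa.
Initial effective stress: σ'_0 = σ_v − u = 118.73 − 64.255 = 54.475 kPa.
Stress increase at mid-clay by the 2:1 spreading method:
Δσ = qBL/((B+z)(L+z)) = 185×5.6×5.6/((5.6+6.55)(5.6+6.55)) = 39.3 kPa
Final effective stress: σ'_f = σ'_0 + Δσ = 54.475 + 39.3 = 93.775 kPa.
Normally consolidated clay, so the full stress increment lies on the virgin compression line:
S_c = C_c·H/(1+e₀)·log₁₀(σ'_f/σ'_0) = 0.39×5.7/(1+1.25)×log₁₀(93.775/54.475)
    = 0.988 × 0.23589 = 0.2331 m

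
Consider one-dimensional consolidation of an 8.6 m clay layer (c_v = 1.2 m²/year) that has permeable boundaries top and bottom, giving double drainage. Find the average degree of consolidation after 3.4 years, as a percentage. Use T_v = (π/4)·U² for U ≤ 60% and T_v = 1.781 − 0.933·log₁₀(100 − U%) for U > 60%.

U ≈ 53 %

Drainage path length: H_d = H/2 = 4.3 m (double drainage).
T_v = c_v·t/H_d² = 1.2×3.4/4.3² = 0.22066.
T_v = 0.22066 corresponds to the U ≤ 60% branch:
U = √(4T_v/π) = 0.5301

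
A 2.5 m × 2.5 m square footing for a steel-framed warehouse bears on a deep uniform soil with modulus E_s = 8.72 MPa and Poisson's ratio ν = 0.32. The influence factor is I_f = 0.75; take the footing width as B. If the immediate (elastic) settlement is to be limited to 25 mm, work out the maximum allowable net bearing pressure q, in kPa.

E_s = 8.72 MPa = 8720 kPa.
S_e = q·B·(1−ν²)/E_s · I_f  ⇒  q = S_e·E_s / (B·(1−ν²)·I_f).
q = 0.025 × 8720 / (2.5 × 0.8976 × 0.75) = 129.5 kPa

q ≈ 130 kPa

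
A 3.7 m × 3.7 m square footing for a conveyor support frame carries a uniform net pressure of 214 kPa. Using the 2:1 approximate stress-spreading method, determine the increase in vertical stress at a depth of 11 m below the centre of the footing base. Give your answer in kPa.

Δσ_z ≈ 13.6 kPa

By the 2:1 method the load spreads at 1 horizontal : 2 vertical, so at depth z the loaded area has grown by z in each plan dimension:
Δσ = qBL/((B+z)(L+z)) = 214×3.7×3.7/((3.7+11)(3.7+11)) = 13.558 kPa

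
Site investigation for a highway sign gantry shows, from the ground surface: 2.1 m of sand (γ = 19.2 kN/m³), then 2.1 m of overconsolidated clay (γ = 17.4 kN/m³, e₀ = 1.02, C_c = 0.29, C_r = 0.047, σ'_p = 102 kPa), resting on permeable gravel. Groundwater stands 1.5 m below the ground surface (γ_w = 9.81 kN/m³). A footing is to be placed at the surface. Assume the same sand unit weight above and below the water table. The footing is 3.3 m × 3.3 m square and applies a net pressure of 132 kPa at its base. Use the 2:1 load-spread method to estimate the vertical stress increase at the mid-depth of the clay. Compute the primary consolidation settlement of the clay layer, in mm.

S_c ≈ 12.6 mm

Mid-depth of clay below the ground surface: z = 2.1 + 2.1/2 = 3.15 m.
Total vertical stress at mid-clay: σ_v = 19.2×2.1 + 17.4×1.05 = 58.59 kPa.
Pore pressure: u = 9.81×(3.15 − 1.5) = 16.186 kPa.
Initial effective stress: σ'_0 = σ_v − u = 58.59 − 16.186 = 42.404 kPa.
Stress increase at mid-clay by the 2:1 spreading method:
Δσ = qBL/((B+z)(L+z)) = 132×3.3×3.3/((3.3+3.15)(3.3+3.15)) = 34.553 kPa
Final effective stress: σ'_f = 42.404 + 34.553 = 76.957 kPa.
σ'_f = 76.957 ≤ σ'_p = 102 kPa, so the clay remains overconsolidated and only the recompression index applies:
S_c = C_r·H/(1+e₀)·log₁₀(σ'_f/σ'_0) = 0.047×2.1/2.02×log₁₀(76.957/42.404)
    = 0.048861 × 0.25884 = 0.01265 m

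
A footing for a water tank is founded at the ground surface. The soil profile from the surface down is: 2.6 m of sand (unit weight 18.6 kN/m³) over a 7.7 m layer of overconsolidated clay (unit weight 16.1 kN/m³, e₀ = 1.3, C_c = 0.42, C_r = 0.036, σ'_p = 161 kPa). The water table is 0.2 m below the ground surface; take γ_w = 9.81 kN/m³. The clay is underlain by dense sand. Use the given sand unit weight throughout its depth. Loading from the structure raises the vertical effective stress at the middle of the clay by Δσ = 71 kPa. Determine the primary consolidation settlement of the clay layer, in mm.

Mid-depth of clay below the ground surface: z = 2.6 + 7.7/2 = 6.45 m.
Total vertical stress at mid-clay: σ_v = 18.6×2.6 + 16.1×3.85 = 110.35 kPa.
Pore pressure: u = 9.81×(6.45 − 0.2) = 61.312 kPa.
Initial effective stress: σ'_0 = σ_v − u = 110.35 − 61.312 = 49.038 kPa.
Final effective stress: σ'_f = 49.038 + 71 = 120.04 kPa.
σ'_f = 120.04 ≤ σ'_p = 161 kPa, so the clay remains overconsolidated and only the recompression index applies:
S_c = C_r·H/(1+e₀)·log₁₀(σ'_f/σ'_0) = 0.036×7.7/2.3×log₁₀(120.04/49.038)
    = 0.12052 × 0.38879 = 0.04686 m

S_c ≈ 46.9 mm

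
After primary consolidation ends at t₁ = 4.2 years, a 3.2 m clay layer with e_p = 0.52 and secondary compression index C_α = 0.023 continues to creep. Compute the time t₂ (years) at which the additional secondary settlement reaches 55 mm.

S_s = C_α·H/(1+e_p)·log₁₀(t₂/t₁) ⇒ log₁₀(t₂/t₁) = S_s·(1+e_p)/(C_α·H).
log₁₀(t₂/t₁) = 0.055 × (1+0.52) / (0.023×3.2) = 1.136
t₂ = t₁ × 10^1.136 = 4.2 × 13.67 = 57.43 years

t₂ ≈ 57.4 years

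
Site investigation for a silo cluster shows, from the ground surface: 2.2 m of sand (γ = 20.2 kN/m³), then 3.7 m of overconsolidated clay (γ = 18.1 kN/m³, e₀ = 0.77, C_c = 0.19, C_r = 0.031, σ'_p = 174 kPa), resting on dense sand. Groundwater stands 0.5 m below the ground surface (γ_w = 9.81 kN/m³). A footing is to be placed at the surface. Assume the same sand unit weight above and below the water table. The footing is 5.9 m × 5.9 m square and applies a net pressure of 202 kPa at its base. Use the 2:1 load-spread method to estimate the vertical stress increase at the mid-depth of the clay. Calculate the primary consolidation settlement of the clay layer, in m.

S_c ≈ 0.0274 m

Mid-depth of clay below the ground surface: z = 2.2 + 3.7/2 = 4.05 m.
Total vertical stress at mid-clay: σ_v = 20.2×2.2 + 18.1×1.85 = 77.925 kPa.
Pore pressure: u = 9.81×(4.05 − 0.5) = 34.825 kPa.
Initial effective stress: σ'_0 = σ_v − u = 77.925 − 34.825 = 43.1 kPa.
Stress increase at mid-clay by the 2:1 spreading method:
Δσ = qBL/((B+z)(L+z)) = 202×5.9×5.9/((5.9+4.05)(5.9+4.05)) = 71.025 kPa
Final effective stress: σ'_f = 43.1 + 71.025 = 114.12 kPa.
σ'_f = 114.12 ≤ σ'_p = 174 kPa, so the clay remains overconsolidated and only the recompression index applies:
S_c = C_r·H/(1+e₀)·log₁₀(σ'_f/σ'_0) = 0.031×3.7/1.77×log₁₀(114.12/43.1)
    = 0.064802 × 0.42288 = 0.0274 m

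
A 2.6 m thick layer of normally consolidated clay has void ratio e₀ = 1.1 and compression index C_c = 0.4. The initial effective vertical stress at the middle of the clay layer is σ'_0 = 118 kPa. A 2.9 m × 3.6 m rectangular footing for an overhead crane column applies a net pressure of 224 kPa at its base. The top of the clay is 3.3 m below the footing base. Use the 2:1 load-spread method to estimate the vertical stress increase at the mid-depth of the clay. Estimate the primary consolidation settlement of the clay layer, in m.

Mid-depth of clay below the footing base: z = 3.3 + 2.6/2 = 4.6 m.
Stress increase at mid-clay by the 2:1 spreading method:
Δσ = qBL/((B+z)(L+z)) = 224×2.9×3.6/((2.9+4.6)(3.6+4.6)) = 38.025 kPa
Final effective stress: σ'_f = σ'_0 + Δσ = 118 + 38.025 = 156.03 kPa.
Normally consolidated clay, so the full stress increment lies on the virgin compression line:
S_c = C_c·H/(1+e₀)·log₁₀(σ'_f/σ'_0) = 0.4×2.6/(1+1.1)×log₁₀(156.03/118)
    = 0.49524 × 0.12133 = 0.06009 m

S_c ≈ 0.0601 m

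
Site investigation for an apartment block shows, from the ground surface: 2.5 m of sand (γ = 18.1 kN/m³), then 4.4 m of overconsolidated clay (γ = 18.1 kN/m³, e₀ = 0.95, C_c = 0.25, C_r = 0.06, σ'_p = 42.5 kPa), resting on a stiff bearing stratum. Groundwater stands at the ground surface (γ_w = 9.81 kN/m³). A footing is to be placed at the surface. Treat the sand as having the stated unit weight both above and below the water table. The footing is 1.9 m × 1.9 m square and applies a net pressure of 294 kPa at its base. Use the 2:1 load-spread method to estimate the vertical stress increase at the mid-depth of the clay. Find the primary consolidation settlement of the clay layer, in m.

Mid-depth of clay below the ground surface: z = 2.5 + 4.4/2 = 4.7 m.
Total vertical stress at mid-clay: σ_v = 18.1×2.5 + 18.1×2.2 = 85.07 kPa.
Pore pressure: u = 9.81×(4.7 − 0) = 46.107 kPa.
Initial effective stress: σ'_0 = σ_v − u = 85.07 − 46.107 = 38.963 kPa.
Stress increase at mid-clay by the 2:1 spreading method:
Δσ = qBL/((B+z)(L+z)) = 294×1.9×1.9/((1.9+4.7)(1.9+4.7)) = 24.365 kPa
Final effective stress: σ'_f = 38.963 + 24.365 = 63.328 kPa.
σ'_f = 63.328 > σ'_p = 42.5 kPa, so the stress path crosses the preconsolidation pressure — recompression up to σ'_p, then virgin compression beyond:
S_c = H/(1+e₀)·[C_r·log₁₀(σ'_p/σ'_0) + C_c·log₁₀(σ'_f/σ'_p)]
    = 4.4/1.95 × [0.06×log₁₀(42.5/38.963) + 0.25×log₁₀(63.328/42.5)]
    = 2.2564 × [0.0022642 + 0.043302] = 0.1028 m

S_c ≈ 0.103 m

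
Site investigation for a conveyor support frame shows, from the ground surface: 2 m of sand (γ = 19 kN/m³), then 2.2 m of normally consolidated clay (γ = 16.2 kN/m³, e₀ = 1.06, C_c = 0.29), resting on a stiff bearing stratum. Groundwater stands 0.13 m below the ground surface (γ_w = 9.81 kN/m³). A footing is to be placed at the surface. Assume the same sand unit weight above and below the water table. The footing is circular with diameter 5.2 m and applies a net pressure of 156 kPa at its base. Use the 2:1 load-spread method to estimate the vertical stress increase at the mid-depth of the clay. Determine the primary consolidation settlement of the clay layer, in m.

S_c ≈ 0.16 m

Mid-depth of clay below the ground surface: z = 2 + 2.2/2 = 3.1 m.
Total vertical stress at mid-clay: σ_v = 19×2 + 16.2×1.1 = 55.82 kPa.
Pore pressure: u = 9.81×(3.1 − 0.13) = 29.136 kPa.
Initial effective stress: σ'_0 = σ_v − u = 55.82 − 29.136 = 26.684 kPa.
Stress increase at mid-clay by the 2:1 spreading method:
Δσ ≈ qD²/(D+z)² = 156×5.2²/(5.2+3.1)² = 61.232 kPa
Final effective stress: σ'_f = σ'_0 + Δσ = 26.684 + 61.232 = 87.916 kPa.
Normally consolidated clay, so the full stress increment lies on the virgin compression line:
S_c = C_c·H/(1+e₀)·log₁₀(σ'_f/σ'_0) = 0.29×2.2/(1+1.06)×log₁₀(87.916/26.684)
    = 0.30971 × 0.51782 = 0.1604 m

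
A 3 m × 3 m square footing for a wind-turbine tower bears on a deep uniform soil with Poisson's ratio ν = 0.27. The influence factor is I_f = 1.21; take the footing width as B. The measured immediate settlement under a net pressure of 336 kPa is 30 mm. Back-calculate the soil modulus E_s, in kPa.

S_e = q·B·(1−ν²)/E_s · I_f  ⇒  E_s = q·B·(1−ν²)·I_f / S_e.
E_s = 336 × 3 × 0.9271 × 1.21 / 0.03 = 37690 kPa

E_s ≈ 37700 kPa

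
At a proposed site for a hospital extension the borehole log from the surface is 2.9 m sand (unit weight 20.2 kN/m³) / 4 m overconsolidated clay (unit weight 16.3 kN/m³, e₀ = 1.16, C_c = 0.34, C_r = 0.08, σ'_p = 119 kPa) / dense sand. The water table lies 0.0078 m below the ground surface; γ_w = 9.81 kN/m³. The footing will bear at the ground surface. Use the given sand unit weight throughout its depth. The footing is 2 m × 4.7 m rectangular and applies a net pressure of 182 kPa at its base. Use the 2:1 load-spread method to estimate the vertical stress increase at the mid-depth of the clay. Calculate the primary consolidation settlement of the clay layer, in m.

Mid-depth of clay below the ground surface: z = 2.9 + 4/2 = 4.9 m.
Total vertical stress at mid-clay: σ_v = 20.2×2.9 + 16.3×2 = 91.18 kPa.
Pore pressure: u = 9.81×(4.9 − 0.0078) = 47.991 kPa.
Initial effective stress: σ'_0 = σ_v − u = 91.18 − 47.991 = 43.189 kPa.
Stress increase at mid-clay by the 2:1 spreading method:
Δσ = qBL/((B+z)(L+z)) = 182×2×4.7/((2+4.9)(4.7+4.9)) = 25.827 kPa
Final effective stress: σ'_f = 43.189 + 25.827 = 69.016 kPa.
σ'_f = 69.016 ≤ σ'_p = 119 kPa, so the clay remains overconsolidated and only the recompression index applies:
S_c = C_r·H/(1+e₀)·log₁₀(σ'_f/σ'_0) = 0.08×4/2.16×log₁₀(69.016/43.189)
    = 0.14815 × 0.20358 = 0.03016 m

S_c ≈ 0.0302 m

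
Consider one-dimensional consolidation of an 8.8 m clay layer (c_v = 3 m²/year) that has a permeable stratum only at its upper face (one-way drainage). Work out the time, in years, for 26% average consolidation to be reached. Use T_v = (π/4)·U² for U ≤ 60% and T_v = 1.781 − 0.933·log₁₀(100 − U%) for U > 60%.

t ≈ 1.37 years

Drainage path length: H_d = H = 8.8 m (single drainage).
U ≤ 60%: T_v = (π/4)·U² = (π/4)×0.26² = 0.053093.
t = T_v·H_d²/c_v = 0.053093×8.8²/3 = 1.371 years.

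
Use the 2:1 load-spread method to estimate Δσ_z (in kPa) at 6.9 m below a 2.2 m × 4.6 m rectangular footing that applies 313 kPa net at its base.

By the 2:1 method the load spreads at 1 horizontal : 2 vertical, so at depth z the loaded area has grown by z in each plan dimension:
Δσ = qBL/((B+z)(L+z)) = 313×2.2×4.6/((2.2+6.9)(4.6+6.9)) = 30.268 kPa

Δσ_z ≈ 30.3 kPa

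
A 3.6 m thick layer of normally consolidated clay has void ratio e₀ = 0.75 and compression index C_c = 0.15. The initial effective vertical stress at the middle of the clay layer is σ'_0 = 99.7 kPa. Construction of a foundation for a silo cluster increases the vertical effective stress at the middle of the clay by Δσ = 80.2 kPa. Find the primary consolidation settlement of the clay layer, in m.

Final effective stress: σ'_f = σ'_0 + Δσ = 99.7 + 80.2 = 179.9 kPa.
Normally consolidated clay, so the full stress increment lies on the virgin compression line:
S_c = C_c·H/(1+e₀)·log₁₀(σ'_f/σ'_0) = 0.15×3.6/(1+0.75)×log₁₀(179.9/99.7)
    = 0.30857 × 0.25634 = 0.0791 m

S_c ≈ 0.0791 m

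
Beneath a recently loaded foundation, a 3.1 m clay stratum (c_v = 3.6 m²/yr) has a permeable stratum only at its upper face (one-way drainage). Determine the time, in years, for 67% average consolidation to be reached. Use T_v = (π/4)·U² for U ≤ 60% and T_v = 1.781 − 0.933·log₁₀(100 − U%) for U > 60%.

t ≈ 0.972 years

Drainage path length: H_d = H = 3.1 m (single drainage).
U > 60%: T_v = 1.781 − 0.933·log₁₀(100 − 67) = 0.36423.
t = T_v·H_d²/c_v = 0.36423×3.1²/3.6 = 0.9723 years.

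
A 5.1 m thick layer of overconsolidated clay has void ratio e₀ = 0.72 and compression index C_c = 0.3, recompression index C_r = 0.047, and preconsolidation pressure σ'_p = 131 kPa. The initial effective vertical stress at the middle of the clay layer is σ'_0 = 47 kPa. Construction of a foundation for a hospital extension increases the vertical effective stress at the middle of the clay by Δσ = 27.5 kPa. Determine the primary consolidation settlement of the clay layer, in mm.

Final effective stress: σ'_f = 47 + 27.5 = 74.5 kPa.
σ'_f = 74.5 ≤ σ'_p = 131 kPa, so the clay remains overconsolidated and only the recompression index applies:
S_c = C_r·H/(1+e₀)·log₁₀(σ'_f/σ'_0) = 0.047×5.1/1.72×log₁₀(74.5/47)
    = 0.13936 × 0.20006 = 0.02788 m

S_c ≈ 27.9 mm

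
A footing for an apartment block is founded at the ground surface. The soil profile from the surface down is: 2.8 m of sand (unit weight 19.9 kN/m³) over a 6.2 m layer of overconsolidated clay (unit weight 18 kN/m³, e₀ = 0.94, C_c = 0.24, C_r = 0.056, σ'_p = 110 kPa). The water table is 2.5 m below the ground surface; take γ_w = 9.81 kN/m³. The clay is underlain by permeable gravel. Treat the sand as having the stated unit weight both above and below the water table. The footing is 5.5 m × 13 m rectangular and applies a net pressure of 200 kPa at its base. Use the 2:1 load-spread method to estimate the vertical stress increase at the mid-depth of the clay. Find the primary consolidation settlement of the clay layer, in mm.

S_c ≈ 118 mm

Mid-depth of clay below the ground surface: z = 2.8 + 6.2/2 = 5.9 m.
Total vertical stress at mid-clay: σ_v = 19.9×2.8 + 18×3.1 = 111.52 kPa.
Pore pressure: u = 9.81×(5.9 − 2.5) = 33.354 kPa.
Initial effective stress: σ'_0 = σ_v − u = 111.52 − 33.354 = 78.166 kPa.
Stress increase at mid-clay by the 2:1 spreading method:
Δσ = qBL/((B+z)(L+z)) = 200×5.5×13/((5.5+5.9)(13+5.9)) = 66.37 kPa
Final effective stress: σ'_f = 78.166 + 66.37 = 144.54 kPa.
σ'_f = 144.54 > σ'_p = 110 kPa, so the stress path crosses the preconsolidation pressure — recompression up to σ'_p, then virgin compression beyond:
S_c = H/(1+e₀)·[C_r·log₁₀(σ'_p/σ'_0) + C_c·log₁₀(σ'_f/σ'_p)]
    = 6.2/1.94 × [0.056×log₁₀(110/78.166) + 0.24×log₁₀(144.54/110)]
    = 3.1959 × [0.008309 + 0.028463] = 0.1175 m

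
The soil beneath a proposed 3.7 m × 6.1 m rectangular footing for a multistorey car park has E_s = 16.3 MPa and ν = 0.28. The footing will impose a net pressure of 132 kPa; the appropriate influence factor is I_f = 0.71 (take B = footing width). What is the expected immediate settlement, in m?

Immediate (elastic) settlement: S_e = q·B·(1−ν²)/E_s · I_f.
E_s = 16.3 MPa = 16300 kPa.
S_e = 132 × 3.7 × (1 − 0.28²) / 16300 × 0.71
    = 132 × 3.7 × 0.9216 / 16300 × 0.71
    = 0.01961 m

S_e ≈ 0.0196 m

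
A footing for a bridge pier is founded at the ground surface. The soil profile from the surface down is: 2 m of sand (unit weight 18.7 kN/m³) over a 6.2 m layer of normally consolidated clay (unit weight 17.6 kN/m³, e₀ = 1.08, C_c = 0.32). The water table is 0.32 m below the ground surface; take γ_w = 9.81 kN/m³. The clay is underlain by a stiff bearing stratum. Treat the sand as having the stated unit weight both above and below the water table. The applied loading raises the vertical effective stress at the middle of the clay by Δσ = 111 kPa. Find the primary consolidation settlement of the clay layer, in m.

S_c ≈ 0.515 m

Mid-depth of clay below the ground surface: z = 2 + 6.2/2 = 5.1 m.
Total vertical stress at mid-clay: σ_v = 18.7×2 + 17.6×3.1 = 91.96 kPa.
Pore pressure: u = 9.81×(5.1 − 0.32) = 46.892 kPa.
Initial effective stress: σ'_0 = σ_v − u = 91.96 − 46.892 = 45.068 kPa.
Final effective stress: σ'_f = σ'_0 + Δσ = 45.068 + 111 = 156.07 kPa.
Normally consolidated clay, so the full stress increment lies on the virgin compression line:
S_c = C_c·H/(1+e₀)·log₁₀(σ'_f/σ'_0) = 0.32×6.2/(1+1.08)×log₁₀(156.07/45.068)
    = 0.95385 × 0.53945 = 0.5146 m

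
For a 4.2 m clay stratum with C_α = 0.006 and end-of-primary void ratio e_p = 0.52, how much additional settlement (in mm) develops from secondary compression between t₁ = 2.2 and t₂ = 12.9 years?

S_s ≈ 12.7 mm

Secondary compression: S_s = C_α·H/(1+e_p)·log₁₀(t₂/t₁)
S_s = 0.006×4.2/(1+0.52)×log₁₀(12.9/2.2)
    = 0.01658 × 0.7682 = 0.01274 m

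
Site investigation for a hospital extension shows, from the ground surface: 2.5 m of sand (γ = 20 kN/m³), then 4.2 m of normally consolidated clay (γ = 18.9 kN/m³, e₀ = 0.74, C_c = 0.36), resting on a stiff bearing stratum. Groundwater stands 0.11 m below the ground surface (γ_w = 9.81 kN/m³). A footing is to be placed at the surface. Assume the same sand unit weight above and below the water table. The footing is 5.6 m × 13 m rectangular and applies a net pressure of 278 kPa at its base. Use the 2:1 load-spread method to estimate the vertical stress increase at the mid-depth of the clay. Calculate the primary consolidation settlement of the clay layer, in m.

Mid-depth of clay below the ground surface: z = 2.5 + 4.2/2 = 4.6 m.
Total vertical stress at mid-clay: σ_v = 20×2.5 + 18.9×2.1 = 89.69 kPa.
Pore pressure: u = 9.81×(4.6 − 0.11) = 44.047 kPa.
Initial effective stress: σ'_0 = σ_v − u = 89.69 − 44.047 = 45.643 kPa.
Stress increase at mid-clay by the 2:1 spreading method:
Δσ = qBL/((B+z)(L+z)) = 278×5.6×13/((5.6+4.6)(13+4.6)) = 112.74 kPa
Final effective stress: σ'_f = σ'_0 + Δσ = 45.643 + 112.74 = 158.38 kPa.
Normally consolidated clay, so the full stress increment lies on the virgin compression line:
S_c = C_c·H/(1+e₀)·log₁₀(σ'_f/σ'_0) = 0.36×4.2/(1+0.74)×log₁₀(158.38/45.643)
    = 0.86897 × 0.54033 = 0.4695 m

S_c ≈ 0.47 m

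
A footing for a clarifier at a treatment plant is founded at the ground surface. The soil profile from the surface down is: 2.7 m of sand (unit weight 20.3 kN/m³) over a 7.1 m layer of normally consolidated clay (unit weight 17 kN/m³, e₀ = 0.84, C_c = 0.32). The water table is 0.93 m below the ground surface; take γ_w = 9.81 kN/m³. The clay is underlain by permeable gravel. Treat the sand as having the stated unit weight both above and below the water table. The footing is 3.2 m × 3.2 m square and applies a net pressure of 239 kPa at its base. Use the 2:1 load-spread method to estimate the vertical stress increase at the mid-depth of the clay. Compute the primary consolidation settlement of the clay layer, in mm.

S_c ≈ 194 mm

Mid-depth of clay below the ground surface: z = 2.7 + 7.1/2 = 6.25 m.
Total vertical stress at mid-clay: σ_v = 20.3×2.7 + 17×3.55 = 115.16 kPa.
Pore pressure: u = 9.81×(6.25 − 0.93) = 52.189 kPa.
Initial effective stress: σ'_0 = σ_v − u = 115.16 − 52.189 = 62.971 kPa.
Stress increase at mid-clay by the 2:1 spreading method:
Δσ = qBL/((B+z)(L+z)) = 239×3.2×3.2/((3.2+6.25)(3.2+6.25)) = 27.405 kPa
Final effective stress: σ'_f = σ'_0 + Δσ = 62.971 + 27.405 = 90.376 kPa.
Normally consolidated clay, so the full stress increment lies on the virgin compression line:
S_c = C_c·H/(1+e₀)·log₁₀(σ'_f/σ'_0) = 0.32×7.1/(1+0.84)×log₁₀(90.376/62.971)
    = 1.2348 × 0.15691 = 0.1938 m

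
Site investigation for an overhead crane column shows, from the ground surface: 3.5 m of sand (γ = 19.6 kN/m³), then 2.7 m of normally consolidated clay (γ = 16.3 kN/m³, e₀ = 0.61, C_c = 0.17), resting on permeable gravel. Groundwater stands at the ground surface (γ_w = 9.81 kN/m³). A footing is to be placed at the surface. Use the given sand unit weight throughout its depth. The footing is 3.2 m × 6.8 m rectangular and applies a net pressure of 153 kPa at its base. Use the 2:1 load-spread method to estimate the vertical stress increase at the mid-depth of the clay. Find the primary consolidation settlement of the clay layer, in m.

S_c ≈ 0.0745 m

Mid-depth of clay below the ground surface: z = 3.5 + 2.7/2 = 4.85 m.
Total vertical stress at mid-clay: σ_v = 19.6×3.5 + 16.3×1.35 = 90.605 kPa.
Pore pressure: u = 9.81×(4.85 − 0) = 47.578 kPa.
Initial effective stress: σ'_0 = σ_v − u = 90.605 − 47.578 = 43.027 kPa.
Stress increase at mid-clay by the 2:1 spreading method:
Δσ = qBL/((B+z)(L+z)) = 153×3.2×6.8/((3.2+4.85)(6.8+4.85)) = 35.5 kPa
Final effective stress: σ'_f = σ'_0 + Δσ = 43.027 + 35.5 = 78.527 kPa.
Normally consolidated clay, so the full stress increment lies on the virgin compression line:
S_c = C_c·H/(1+e₀)·log₁₀(σ'_f/σ'_0) = 0.17×2.7/(1+0.61)×log₁₀(78.527/43.027)
    = 0.28509 × 0.26128 = 0.07449 m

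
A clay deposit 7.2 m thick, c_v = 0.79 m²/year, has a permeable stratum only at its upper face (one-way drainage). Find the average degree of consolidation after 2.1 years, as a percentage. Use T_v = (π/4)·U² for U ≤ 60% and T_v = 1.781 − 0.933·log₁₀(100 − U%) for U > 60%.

U ≈ 20.2 %

Drainage path length: H_d = H = 7.2 m (single drainage).
T_v = c_v·t/H_d² = 0.79×2.1/7.2² = 0.032002.
T_v = 0.032002 corresponds to the U ≤ 60% branch:
U = √(4T_v/π) = 0.2019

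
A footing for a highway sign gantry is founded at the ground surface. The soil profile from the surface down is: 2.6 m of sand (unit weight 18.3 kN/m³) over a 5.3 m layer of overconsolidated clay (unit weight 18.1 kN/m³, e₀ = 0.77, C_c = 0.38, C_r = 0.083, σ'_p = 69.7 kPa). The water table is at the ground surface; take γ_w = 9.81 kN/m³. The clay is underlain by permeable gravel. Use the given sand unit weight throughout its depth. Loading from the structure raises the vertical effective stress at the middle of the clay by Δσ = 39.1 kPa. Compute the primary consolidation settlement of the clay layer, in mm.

Mid-depth of clay below the ground surface: z = 2.6 + 5.3/2 = 5.25 m.
Total vertical stress at mid-clay: σ_v = 18.3×2.6 + 18.1×2.65 = 95.545 kPa.
Pore pressure: u = 9.81×(5.25 − 0) = 51.503 kPa.
Initial effective stress: σ'_0 = σ_v − u = 95.545 − 51.503 = 44.042 kPa.
Final effective stress: σ'_f = 44.042 + 39.1 = 83.142 kPa.
σ'_f = 83.142 > σ'_p = 69.7 kPa, so the stress path crosses the preconsolidation pressure — recompression up to σ'_p, then virgin compression beyond:
S_c = H/(1+e₀)·[C_r·log₁₀(σ'_p/σ'_0) + C_c·log₁₀(σ'_f/σ'_p)]
    = 5.3/1.77 × [0.083×log₁₀(69.7/44.042) + 0.38×log₁₀(83.142/69.7)]
    = 2.9944 × [0.016547 + 0.029103] = 0.1367 m

S_c ≈ 137 mm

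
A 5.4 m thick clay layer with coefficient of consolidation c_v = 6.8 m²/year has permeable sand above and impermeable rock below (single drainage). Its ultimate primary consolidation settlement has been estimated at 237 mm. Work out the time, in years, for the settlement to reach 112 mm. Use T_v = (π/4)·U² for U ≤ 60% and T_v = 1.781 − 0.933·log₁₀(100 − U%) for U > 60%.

Drainage path length: H_d = H = 5.4 m (single drainage).
U = S(t)/S_ult = 112/237 = 0.4726.
U ≤ 60%: T_v = (π/4)·U² = (π/4)×0.47257² = 0.1754.
t = T_v·H_d²/c_v = 0.1754×5.4²/6.8 = 0.7522 years.

t ≈ 0.752 years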